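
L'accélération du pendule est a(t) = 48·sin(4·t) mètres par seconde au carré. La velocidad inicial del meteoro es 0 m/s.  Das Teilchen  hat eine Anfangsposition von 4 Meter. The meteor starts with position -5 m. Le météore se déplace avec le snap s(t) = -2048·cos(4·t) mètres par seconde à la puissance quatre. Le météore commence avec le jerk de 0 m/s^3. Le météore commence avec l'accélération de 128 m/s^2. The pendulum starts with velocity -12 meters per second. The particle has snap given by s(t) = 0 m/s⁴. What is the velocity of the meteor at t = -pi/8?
To solve this, we need to take 3 antiderivatives of our snap equation s(t) = -2048·cos(4·t). Taking ∫s(t)dt and applying j(0) = 0, we find j(t) = -512·sin(4·t). The antiderivative of jerk, with a(0) = 128, gives acceleration: a(t) = 128·cos(4·t). The antiderivative of acceleration, with v(0) = 0, gives velocity: v(t) = 32·sin(4·t). From the given velocity equation v(t) = 32·sin(4·t), we substitute t = -pi/8 to get v = -32.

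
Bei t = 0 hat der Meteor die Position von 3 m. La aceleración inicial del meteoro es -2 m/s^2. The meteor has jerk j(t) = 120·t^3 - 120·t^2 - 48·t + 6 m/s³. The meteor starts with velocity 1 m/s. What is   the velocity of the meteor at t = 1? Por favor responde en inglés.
We need to integrate our jerk equation j(t) = 120·t^3 - 120·t^2 - 48·t + 6 2 times. The integral of jerk, with a(0) = -2, gives acceleration: a(t) = 30·t^4 - 40·t^3 - 24·t^2 + 6·t - 2. Integrating acceleration and using the initial condition v(0) = 1, we get v(t) = 6·t^5 - 10·t^4 - 8·t^3 + 3·t^2 - 2·t + 1. Using v(t) = 6·t^5 - 10·t^4 - 8·t^3 + 3·t^2 - 2·t + 1 and substituting t = 1, we find v = -10.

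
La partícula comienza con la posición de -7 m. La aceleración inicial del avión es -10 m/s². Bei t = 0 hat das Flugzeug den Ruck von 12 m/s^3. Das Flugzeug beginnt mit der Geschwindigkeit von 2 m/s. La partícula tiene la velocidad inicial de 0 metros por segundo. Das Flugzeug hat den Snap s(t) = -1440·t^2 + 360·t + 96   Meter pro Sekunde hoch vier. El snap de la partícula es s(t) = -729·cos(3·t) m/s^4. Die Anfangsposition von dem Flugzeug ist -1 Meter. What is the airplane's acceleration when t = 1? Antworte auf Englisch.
To find the answer, we compute 2 antiderivatives of s(t) = -1440·t^2 + 360·t + 96. Integrating snap and using the initial condition j(0) = 12, we get j(t) = -480·t^3 + 180·t^2 + 96·t + 12. Taking ∫j(t)dt and applying a(0) = -10, we find a(t) = -120·t^4 + 60·t^3 + 48·t^2 + 12·t - 10. Using a(t) = -120·t^4 + 60·t^3 + 48·t^2 + 12·t - 10 and substituting t = 1, we find a = -10.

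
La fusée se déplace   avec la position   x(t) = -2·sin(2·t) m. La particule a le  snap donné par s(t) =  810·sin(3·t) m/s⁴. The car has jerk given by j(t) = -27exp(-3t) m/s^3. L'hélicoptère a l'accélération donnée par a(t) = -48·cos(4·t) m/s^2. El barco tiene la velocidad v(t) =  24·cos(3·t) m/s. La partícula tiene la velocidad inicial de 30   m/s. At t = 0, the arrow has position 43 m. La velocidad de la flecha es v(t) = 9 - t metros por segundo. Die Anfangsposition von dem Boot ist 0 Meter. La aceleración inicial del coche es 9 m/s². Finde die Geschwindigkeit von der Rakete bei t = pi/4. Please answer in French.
Nous devons dériver notre équation de la position x(t) = -2·sin(2·t) 1 fois. La dérivée de la position donne la vitesse: v(t) = -4·cos(2·t). De l'équation de la vitesse v(t) = -4·cos(2·t), nous substituons t = pi/4 pour obtenir v = 0.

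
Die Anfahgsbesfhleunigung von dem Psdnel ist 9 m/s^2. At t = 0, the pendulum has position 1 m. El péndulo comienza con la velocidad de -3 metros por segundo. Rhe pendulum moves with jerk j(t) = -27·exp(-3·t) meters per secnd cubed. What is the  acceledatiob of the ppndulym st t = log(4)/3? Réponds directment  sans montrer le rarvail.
The answer is 9/4.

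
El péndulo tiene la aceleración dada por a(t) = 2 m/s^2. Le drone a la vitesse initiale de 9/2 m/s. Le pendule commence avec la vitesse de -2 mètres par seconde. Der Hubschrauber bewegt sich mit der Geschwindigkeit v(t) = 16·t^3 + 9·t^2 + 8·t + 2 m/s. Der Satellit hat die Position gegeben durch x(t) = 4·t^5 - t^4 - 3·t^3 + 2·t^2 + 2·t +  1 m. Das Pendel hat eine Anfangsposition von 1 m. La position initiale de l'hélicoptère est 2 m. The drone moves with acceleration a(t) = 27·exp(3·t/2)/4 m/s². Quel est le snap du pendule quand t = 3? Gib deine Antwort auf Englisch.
To solve this, we need to take 2 derivatives of our acceleration equation a(t) = 2. The derivative of acceleration gives jerk: j(t) = 0. Differentiating jerk, we get snap: s(t) = 0. We have snap s(t) = 0. Substituting t = 3: s(3) = 0.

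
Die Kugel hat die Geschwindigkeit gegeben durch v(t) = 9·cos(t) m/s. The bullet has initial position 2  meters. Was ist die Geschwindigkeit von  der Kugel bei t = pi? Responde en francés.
De l'équation de la vitesse v(t) = 9·cos(t), nous substituons t = pi pour obtenir v = -9.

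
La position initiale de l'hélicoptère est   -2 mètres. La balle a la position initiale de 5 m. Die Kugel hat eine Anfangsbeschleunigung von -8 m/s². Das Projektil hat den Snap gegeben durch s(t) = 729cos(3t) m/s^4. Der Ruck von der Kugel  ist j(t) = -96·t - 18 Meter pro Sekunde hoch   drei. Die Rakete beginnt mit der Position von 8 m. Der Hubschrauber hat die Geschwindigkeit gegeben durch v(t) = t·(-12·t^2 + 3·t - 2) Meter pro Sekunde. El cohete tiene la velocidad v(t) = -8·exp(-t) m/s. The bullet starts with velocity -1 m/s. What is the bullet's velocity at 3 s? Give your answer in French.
Nous devons intégrer notre équation du jerk j(t) = -96·t - 18 2 fois. En intégrant le jerk et en utilisant la condition initiale a(0) = -8, nous obtenons a(t) = -48·t^2 - 18·t - 8. L'intégrale de l'accélération, avec v(0) = -1, donne la vitesse: v(t) = -16·t^3 - 9·t^2 - 8·t - 1. De l'équation de la vitesse v(t) = -16·t^3 - 9·t^2 - 8·t - 1, nous substituons t = 3 pour obtenir v = -538.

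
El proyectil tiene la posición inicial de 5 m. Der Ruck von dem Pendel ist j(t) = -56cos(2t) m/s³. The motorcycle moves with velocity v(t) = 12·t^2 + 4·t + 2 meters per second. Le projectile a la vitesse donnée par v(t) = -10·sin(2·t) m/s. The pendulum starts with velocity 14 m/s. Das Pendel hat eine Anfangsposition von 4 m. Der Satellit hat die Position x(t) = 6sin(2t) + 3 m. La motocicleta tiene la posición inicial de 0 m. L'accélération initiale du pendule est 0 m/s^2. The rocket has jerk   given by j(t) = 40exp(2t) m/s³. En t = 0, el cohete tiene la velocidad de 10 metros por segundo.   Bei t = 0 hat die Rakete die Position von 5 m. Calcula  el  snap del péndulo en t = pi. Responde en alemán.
Wir müssen unsere Gleichung für den Ruck j(t) = -56·cos(2·t) 1-mal ableiten. Durch Ableiten von dem Ruck erhalten wir den Snap: s(t) = 112·sin(2·t). Aus der Gleichung für den Snap s(t) = 112·sin(2·t), setzen wir t = pi ein und erhalten s = 0.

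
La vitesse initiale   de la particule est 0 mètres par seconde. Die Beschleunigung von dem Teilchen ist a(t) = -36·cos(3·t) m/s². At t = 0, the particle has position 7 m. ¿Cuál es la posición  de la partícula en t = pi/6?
Debemos encontrar la integral de nuestra ecuación de la aceleración a(t) = -36·cos(3·t) 2 veces. La integral de la aceleración es la velocidad. Usando v(0) = 0, obtenemos v(t) = -12·sin(3·t). Tomando ∫v(t)dt y aplicando x(0) = 7, encontramos x(t) = 4·cos(3·t) + 3. De la ecuación de la posición x(t) = 4·cos(3·t) + 3, sustituimos t = pi/6 para obtener x = 3.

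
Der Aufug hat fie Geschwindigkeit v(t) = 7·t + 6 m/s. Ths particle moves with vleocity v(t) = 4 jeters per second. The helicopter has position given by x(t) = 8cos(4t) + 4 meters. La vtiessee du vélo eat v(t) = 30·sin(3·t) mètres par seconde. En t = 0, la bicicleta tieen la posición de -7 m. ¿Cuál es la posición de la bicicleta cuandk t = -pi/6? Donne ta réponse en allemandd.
Ausgehend von der Geschwindigkeit v(t) = 30·sin(3·t), nehmen wir 1 Stammfunktion. Durch Integration von der Geschwindigkeit und Verwendung der Anfangsbedingung x(0) = -7, erhalten wir x(t) = 3 - 10·cos(3·t). Wir haben die Position x(t) = 3 - 10·cos(3·t). Durch Einsetzen von t = -pi/6: x(-pi/6) = 3.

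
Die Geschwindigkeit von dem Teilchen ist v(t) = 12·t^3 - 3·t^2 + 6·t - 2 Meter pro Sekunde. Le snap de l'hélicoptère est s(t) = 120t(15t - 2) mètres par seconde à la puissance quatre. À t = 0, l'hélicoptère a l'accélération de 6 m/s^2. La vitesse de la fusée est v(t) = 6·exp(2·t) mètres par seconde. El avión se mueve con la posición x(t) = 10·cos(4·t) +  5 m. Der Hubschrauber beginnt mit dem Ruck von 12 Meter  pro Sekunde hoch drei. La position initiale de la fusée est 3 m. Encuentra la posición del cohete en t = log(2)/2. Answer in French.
En partant de la vitesse v(t) = 6·exp(2·t), nous prenons 1 primitive. En prenant ∫v(t)dt et en appliquant x(0) = 3, nous trouvons x(t) = 3·exp(2·t). Nous avons la position x(t) = 3·exp(2·t). En substituant t = log(2)/2: x(log(2)/2) = 6.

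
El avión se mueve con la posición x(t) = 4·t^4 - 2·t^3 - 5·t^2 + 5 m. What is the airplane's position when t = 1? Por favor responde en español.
De la ecuación de la posición x(t) = 4·t^4 - 2·t^3 - 5·t^2 + 5, sustituimos t = 1 para obtener x = 2.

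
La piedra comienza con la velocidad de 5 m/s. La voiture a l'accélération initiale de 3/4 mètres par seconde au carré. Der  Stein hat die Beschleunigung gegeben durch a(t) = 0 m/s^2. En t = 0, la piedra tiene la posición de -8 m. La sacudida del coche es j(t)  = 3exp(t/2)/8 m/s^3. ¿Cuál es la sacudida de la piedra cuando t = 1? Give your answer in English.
To solve this, we need to take 1 derivative of our acceleration equation a(t) = 0. Taking d/dt of a(t), we find j(t) = 0. We have jerk j(t) = 0. Substituting t = 1: j(1) = 0.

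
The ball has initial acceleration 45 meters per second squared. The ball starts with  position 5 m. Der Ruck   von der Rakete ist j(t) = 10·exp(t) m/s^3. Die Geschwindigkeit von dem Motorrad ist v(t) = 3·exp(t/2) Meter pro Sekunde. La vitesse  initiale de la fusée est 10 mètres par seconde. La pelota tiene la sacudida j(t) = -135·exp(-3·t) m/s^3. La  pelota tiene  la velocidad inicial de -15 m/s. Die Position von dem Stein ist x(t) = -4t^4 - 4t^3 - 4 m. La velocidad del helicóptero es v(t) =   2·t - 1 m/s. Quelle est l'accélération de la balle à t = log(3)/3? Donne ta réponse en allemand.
Wir müssen die Stammfunktion unserer Gleichung für den Ruck j(t) = -135·exp(-3·t) 1-mal finden. Die Stammfunktion von dem Ruck, mit a(0) = 45, ergibt die Beschleunigung: a(t) = 45·exp(-3·t). Mit a(t) = 45·exp(-3·t) und Einsetzen von t = log(3)/3, finden wir a = 15.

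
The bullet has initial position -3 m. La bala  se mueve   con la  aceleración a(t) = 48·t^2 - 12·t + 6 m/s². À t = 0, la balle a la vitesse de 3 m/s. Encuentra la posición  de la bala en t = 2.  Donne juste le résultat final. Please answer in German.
Die Position bei t = 2 ist x = 63.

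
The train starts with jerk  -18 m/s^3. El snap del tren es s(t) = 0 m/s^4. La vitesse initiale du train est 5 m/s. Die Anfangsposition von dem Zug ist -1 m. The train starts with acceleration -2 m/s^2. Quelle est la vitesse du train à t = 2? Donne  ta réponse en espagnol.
Debemos encontrar la integral de nuestra ecuación del snap s(t) = 0 3 veces. Tomando ∫s(t)dt y aplicando j(0) = -18, encontramos j(t) = -18. La integral de la sacudida es la aceleración. Usando a(0) = -2, obtenemos a(t) = -18·t - 2. Integrando la aceleración y usando la condición inicial v(0) = 5, obtenemos v(t) = -9·t^2 - 2·t + 5. Usando v(t) = -9·t^2 - 2·t + 5 y sustituyendo t = 2, encontramos v = -35.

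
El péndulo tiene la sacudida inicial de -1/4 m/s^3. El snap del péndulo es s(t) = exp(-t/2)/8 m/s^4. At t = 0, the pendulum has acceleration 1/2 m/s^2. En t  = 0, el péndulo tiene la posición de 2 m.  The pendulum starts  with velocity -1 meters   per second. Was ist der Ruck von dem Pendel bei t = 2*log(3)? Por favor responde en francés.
Nous devons intégrer notre équation du snap s(t) = exp(-t/2)/8 1 fois. La primitive du snap, avec j(0) = -1/4, donne le jerk: j(t) = -exp(-t/2)/4. De l'équation du jerk j(t) = -exp(-t/2)/4, nous substituons t = 2*log(3) pour obtenir j = -1/12.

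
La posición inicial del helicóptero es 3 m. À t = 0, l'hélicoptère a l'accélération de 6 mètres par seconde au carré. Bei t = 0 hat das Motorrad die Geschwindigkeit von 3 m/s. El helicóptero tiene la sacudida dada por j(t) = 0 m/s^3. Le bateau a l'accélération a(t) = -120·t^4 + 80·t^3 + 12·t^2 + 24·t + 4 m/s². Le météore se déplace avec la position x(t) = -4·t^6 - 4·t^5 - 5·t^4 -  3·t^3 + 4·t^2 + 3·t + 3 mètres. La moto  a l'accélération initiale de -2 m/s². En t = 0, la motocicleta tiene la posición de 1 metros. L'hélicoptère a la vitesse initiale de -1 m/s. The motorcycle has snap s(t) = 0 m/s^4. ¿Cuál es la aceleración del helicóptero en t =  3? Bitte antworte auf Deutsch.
Ausgehend von dem Ruck j(t) = 0, nehmen wir 1 Stammfunktion. Das Integral von dem Ruck ist die Beschleunigung. Mit a(0) = 6 erhalten wir a(t) = 6. Aus der Gleichung für die Beschleunigung a(t) = 6, setzen wir t = 3 ein und erhalten a = 6.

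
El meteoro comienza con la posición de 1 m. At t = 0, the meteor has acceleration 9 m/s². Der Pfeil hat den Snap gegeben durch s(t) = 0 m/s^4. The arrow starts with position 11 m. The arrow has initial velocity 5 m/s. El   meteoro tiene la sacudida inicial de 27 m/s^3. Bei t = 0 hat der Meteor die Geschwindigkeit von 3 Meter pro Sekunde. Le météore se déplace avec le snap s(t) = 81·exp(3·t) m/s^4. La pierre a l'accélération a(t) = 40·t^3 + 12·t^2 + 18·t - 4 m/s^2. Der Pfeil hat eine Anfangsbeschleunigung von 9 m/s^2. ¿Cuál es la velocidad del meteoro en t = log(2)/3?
Partiendo del snap s(t) = 81·exp(3·t), tomamos 3 antiderivadas. La integral del snap es la sacudida. Usando j(0) = 27, obtenemos j(t) = 27·exp(3·t). Tomando ∫j(t)dt y aplicando a(0) = 9, encontramos a(t) = 9·exp(3·t). La integral de la aceleración, con v(0) = 3, da la velocidad: v(t) = 3·exp(3·t). De la ecuación de la velocidad v(t) = 3·exp(3·t), sustituimos t = log(2)/3 para obtener v = 6.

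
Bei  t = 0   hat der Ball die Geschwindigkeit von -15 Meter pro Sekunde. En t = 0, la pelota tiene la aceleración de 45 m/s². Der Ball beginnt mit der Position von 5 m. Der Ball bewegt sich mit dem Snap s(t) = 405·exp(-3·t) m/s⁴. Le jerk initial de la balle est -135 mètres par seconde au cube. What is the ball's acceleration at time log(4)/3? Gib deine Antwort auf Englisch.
We need to integrate our snap equation s(t) = 405·exp(-3·t) 2 times. Finding the antiderivative of s(t) and using j(0) = -135: j(t) = -135·exp(-3·t). The antiderivative of jerk is acceleration. Using a(0) = 45, we get a(t) = 45·exp(-3·t). Using a(t) = 45·exp(-3·t) and substituting t = log(4)/3, we find a = 45/4.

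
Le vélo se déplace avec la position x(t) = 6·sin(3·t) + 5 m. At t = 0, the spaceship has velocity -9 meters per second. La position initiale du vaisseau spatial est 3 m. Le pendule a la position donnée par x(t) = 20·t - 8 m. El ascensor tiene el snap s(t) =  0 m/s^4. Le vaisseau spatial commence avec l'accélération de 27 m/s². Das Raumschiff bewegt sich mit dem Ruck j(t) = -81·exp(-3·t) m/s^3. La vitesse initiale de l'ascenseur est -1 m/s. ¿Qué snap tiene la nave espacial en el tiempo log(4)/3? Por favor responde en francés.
Pour résoudre ceci, nous devons prendre 1 dérivée de notre équation du jerk j(t) = -81·exp(-3·t). En prenant d/dt de j(t), nous trouvons s(t) = 243·exp(-3·t). Nous avons le snap s(t) = 243·exp(-3·t). En substituant t = log(4)/3: s(log(4)/3) = 243/4.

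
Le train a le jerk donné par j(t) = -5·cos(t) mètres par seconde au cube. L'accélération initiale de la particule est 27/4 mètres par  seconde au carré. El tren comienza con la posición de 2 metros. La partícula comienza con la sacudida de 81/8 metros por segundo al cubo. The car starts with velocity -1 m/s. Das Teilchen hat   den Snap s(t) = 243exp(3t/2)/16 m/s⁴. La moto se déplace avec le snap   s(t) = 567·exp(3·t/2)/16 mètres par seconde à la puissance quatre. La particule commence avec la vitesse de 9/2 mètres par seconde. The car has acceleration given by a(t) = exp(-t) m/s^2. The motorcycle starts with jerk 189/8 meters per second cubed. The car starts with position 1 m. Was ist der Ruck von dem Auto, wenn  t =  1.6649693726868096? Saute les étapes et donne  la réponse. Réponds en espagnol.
La respuesta es -0.189196452472251.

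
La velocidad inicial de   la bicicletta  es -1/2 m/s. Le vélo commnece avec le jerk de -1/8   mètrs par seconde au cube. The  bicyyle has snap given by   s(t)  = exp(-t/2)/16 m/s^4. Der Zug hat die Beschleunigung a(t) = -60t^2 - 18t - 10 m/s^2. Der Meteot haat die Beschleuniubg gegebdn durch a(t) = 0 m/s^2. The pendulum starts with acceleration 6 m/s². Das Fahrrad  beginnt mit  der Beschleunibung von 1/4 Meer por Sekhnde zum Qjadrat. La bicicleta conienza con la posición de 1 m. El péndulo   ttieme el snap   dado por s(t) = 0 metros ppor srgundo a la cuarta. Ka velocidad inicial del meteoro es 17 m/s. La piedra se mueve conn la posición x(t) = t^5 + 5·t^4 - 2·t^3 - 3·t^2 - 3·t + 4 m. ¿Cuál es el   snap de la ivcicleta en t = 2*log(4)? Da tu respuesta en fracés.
Nous avons le snap s(t) = exp(-t/2)/16. En substituant t = 2*log(4): s(2*log(4)) = 1/64.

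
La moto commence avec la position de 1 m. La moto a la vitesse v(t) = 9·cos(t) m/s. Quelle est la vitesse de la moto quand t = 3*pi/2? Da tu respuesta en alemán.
Aus der Gleichung für die Geschwindigkeit v(t) = 9·cos(t), setzen wir t = 3*pi/2 ein und erhalten v = 0.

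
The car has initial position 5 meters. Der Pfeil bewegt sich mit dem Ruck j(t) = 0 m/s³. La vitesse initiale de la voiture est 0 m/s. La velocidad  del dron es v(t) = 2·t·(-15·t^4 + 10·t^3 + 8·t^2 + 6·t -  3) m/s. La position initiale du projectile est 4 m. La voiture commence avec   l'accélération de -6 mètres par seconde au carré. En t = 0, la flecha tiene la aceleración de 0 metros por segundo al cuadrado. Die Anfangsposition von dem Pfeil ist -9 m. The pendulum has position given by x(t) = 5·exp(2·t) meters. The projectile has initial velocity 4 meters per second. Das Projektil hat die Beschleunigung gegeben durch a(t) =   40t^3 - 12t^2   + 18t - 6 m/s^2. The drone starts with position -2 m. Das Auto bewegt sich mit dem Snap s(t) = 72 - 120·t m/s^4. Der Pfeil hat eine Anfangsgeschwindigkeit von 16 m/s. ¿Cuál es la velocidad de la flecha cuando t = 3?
Para resolver esto, necesitamos tomar 2 antiderivadas de nuestra ecuación de la sacudida j(t) = 0. Tomando ∫j(t)dt y aplicando a(0) = 0, encontramos a(t) = 0. La antiderivada de la aceleración, con v(0) = 16, da la velocidad: v(t) = 16. Tenemos la velocidad v(t) = 16. Sustituyendo t = 3: v(3) = 16.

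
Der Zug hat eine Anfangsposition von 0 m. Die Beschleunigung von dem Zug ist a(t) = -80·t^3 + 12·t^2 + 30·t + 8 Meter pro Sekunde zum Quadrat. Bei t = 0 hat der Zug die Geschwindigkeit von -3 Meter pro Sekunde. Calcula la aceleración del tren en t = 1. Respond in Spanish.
Usando a(t) = -80·t^3 + 12·t^2 + 30·t + 8 y sustituyendo t = 1, encontramos a = -30.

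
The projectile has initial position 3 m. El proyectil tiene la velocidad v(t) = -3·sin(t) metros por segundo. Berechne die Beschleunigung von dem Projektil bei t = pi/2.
Wir müssen unsere Gleichung für die Geschwindigkeit v(t) = -3·sin(t) 1-mal ableiten. Mit d/dt von v(t) finden wir a(t) = -3·cos(t). Wir haben die Beschleunigung a(t) = -3·cos(t). Durch Einsetzen von t = pi/2: a(pi/2) = 0.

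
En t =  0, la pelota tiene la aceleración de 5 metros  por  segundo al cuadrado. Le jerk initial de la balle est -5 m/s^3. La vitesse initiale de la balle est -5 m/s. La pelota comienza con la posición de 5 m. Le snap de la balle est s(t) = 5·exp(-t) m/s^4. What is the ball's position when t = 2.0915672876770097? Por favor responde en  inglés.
We need to integrate our snap equation s(t) = 5·exp(-t) 4 times. Taking ∫s(t)dt and applying j(0) = -5, we find j(t) = -5·exp(-t). Finding the antiderivative of j(t) and using a(0) = 5: a(t) = 5·exp(-t). Taking ∫a(t)dt and applying v(0) = -5, we find v(t) = -5·exp(-t). Integrating velocity and using the initial condition x(0) = 5, we get x(t) = 5·exp(-t). From the given position equation x(t) = 5·exp(-t), we substitute t = 2.0915672876770097 to get x = 0.617467171631570.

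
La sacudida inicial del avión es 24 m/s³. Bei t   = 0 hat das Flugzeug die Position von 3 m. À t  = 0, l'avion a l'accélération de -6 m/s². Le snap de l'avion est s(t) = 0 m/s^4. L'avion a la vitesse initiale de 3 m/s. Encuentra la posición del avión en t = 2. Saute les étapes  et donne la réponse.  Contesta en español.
La respuesta es 29.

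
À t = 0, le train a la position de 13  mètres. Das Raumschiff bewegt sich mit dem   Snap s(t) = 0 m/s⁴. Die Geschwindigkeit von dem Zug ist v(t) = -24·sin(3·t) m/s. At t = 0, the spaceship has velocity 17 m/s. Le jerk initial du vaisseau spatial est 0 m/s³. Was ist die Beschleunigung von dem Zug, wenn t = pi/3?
Um dies zu lösen, müssen wir 1 Ableitung unserer Gleichung für die Geschwindigkeit v(t) = -24·sin(3·t) nehmen. Die Ableitung von der Geschwindigkeit ergibt die Beschleunigung: a(t) = -72·cos(3·t). Mit a(t) = -72·cos(3·t) und Einsetzen von t = pi/3, finden wir a = 72.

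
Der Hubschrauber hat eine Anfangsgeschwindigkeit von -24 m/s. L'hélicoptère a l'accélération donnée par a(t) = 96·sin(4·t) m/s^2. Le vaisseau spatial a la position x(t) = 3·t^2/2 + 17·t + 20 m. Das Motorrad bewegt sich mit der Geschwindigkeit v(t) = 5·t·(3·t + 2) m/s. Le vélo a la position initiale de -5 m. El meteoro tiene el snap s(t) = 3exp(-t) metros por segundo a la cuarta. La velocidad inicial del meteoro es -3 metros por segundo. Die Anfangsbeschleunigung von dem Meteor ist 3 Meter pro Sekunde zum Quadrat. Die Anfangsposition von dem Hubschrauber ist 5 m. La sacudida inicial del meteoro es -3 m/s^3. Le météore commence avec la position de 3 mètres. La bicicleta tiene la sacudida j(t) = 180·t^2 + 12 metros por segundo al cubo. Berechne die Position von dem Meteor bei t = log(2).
Um dies zu lösen, müssen wir 4 Stammfunktionen unserer Gleichung für den Snap s(t) = 3·exp(-t) finden. Mit ∫s(t)dt und Anwendung von j(0) = -3, finden wir j(t) = -3·exp(-t). Durch Integration von dem Ruck und Verwendung der Anfangsbedingung a(0) = 3, erhalten wir a(t) = 3·exp(-t). Die Stammfunktion von der Beschleunigung ist die Geschwindigkeit. Mit v(0) = -3 erhalten wir v(t) = -3·exp(-t). Durch Integration von der Geschwindigkeit und Verwendung der Anfangsbedingung x(0) = 3, erhalten wir x(t) = 3·exp(-t). Wir haben die Position x(t) = 3·exp(-t). Durch Einsetzen von t = log(2): x(log(2)) = 3/2.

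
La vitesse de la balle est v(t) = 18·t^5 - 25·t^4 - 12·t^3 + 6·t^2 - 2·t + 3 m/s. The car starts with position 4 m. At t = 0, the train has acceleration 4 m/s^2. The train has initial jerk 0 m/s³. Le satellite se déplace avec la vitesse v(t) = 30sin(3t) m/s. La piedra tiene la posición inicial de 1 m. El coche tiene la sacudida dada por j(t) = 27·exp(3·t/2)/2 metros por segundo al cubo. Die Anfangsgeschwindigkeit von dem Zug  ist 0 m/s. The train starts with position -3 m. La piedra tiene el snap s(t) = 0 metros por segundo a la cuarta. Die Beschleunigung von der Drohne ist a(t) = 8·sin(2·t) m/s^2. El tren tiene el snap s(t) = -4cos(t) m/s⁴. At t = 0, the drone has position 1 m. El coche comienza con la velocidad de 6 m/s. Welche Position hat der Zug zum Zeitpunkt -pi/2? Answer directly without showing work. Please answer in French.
À t = -pi/2, x = 1.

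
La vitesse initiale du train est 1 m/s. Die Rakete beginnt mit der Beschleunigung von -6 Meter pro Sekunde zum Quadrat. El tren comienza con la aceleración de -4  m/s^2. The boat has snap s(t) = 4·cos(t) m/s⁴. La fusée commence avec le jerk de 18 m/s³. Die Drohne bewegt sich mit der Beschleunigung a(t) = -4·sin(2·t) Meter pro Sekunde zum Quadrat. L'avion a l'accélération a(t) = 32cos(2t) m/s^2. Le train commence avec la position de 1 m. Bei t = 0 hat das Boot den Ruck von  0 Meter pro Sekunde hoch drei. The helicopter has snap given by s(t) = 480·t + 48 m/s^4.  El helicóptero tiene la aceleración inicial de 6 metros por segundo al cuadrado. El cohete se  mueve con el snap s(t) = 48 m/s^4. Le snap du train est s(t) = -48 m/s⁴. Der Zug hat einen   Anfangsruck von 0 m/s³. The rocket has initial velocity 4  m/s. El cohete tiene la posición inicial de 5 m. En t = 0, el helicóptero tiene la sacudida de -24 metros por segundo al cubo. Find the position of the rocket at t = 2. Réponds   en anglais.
To find the answer, we compute 4 antiderivatives of s(t) = 48. Integrating snap and using the initial condition j(0) = 18, we get j(t) = 48·t + 18. The antiderivative of jerk, with a(0) = -6, gives acceleration: a(t) = 24·t^2 + 18·t - 6. Finding the integral of a(t) and using v(0) = 4: v(t) = 8·t^3 + 9·t^2 - 6·t + 4. The antiderivative of velocity is position. Using x(0) = 5, we get x(t) = 2·t^4 + 3·t^3 - 3·t^2 + 4·t + 5. We have position x(t) = 2·t^4 + 3·t^3 - 3·t^2 + 4·t + 5. Substituting t = 2: x(2) = 57.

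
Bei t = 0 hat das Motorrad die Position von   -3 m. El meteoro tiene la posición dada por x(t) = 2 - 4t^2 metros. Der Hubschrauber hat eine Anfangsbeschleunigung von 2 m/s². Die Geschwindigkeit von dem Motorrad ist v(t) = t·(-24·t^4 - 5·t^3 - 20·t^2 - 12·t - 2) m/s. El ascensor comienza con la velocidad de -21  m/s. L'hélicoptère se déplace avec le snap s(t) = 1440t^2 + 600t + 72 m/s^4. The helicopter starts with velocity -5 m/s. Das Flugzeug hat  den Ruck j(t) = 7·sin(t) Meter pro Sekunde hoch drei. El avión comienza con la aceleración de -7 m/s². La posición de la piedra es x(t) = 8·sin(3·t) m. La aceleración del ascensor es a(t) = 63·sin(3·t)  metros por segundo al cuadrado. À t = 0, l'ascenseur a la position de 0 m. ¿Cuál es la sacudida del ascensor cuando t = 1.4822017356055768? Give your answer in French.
Nous devons dériver notre équation de l'accélération a(t) = 63·sin(3·t) 1 fois. En prenant d/dt de a(t), nous trouvons j(t) = 189·cos(3·t). Nous avons le jerk j(t) = 189·cos(3·t). En substituant t = 1.4822017356055768: j(1.4822017356055768) = -49.6437987060566.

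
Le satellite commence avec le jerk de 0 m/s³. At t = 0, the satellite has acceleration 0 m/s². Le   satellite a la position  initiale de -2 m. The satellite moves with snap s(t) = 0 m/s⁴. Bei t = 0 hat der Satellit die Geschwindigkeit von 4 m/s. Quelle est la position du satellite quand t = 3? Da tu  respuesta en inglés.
Starting from snap s(t) = 0, we take 4 integrals. Finding the integral of s(t) and using j(0) = 0: j(t) = 0. Taking ∫j(t)dt and applying a(0) = 0, we find a(t) = 0. The antiderivative of acceleration is velocity. Using v(0) = 4, we get v(t) = 4. Taking ∫v(t)dt and applying x(0) = -2, we find x(t) = 4·t - 2. From the given position equation x(t) = 4·t - 2, we substitute t = 3 to get x = 10.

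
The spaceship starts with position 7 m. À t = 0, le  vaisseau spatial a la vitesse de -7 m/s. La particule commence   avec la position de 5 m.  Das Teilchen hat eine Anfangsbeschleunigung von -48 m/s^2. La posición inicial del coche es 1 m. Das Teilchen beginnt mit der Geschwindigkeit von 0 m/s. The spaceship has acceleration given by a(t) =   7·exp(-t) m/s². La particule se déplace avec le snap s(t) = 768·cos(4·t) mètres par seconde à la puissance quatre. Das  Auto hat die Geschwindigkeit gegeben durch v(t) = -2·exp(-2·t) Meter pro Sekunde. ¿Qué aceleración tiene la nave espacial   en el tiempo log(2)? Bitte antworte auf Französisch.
En utilisant a(t) = 7·exp(-t) et en substituant t = log(2), nous trouvons a = 7/2.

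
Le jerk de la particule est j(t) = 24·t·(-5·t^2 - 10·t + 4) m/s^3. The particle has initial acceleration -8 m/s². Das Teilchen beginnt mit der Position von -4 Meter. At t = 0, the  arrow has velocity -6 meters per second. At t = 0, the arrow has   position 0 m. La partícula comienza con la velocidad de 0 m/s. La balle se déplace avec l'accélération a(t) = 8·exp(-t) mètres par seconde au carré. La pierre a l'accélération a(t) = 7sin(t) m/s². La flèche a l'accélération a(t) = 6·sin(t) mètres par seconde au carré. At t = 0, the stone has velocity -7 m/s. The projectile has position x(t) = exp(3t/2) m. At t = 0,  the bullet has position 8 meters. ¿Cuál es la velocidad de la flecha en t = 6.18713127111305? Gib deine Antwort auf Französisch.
Nous devons trouver l'intégrale de notre équation de l'accélération a(t) = 6·sin(t) 1 fois. En prenant ∫a(t)dt et en appliquant v(0) = -6, nous trouvons v(t) = -6·cos(t). En utilisant v(t) = -6·cos(t) et en substituant t = 6.18713127111305, nous trouvons v = -5.97234214143405.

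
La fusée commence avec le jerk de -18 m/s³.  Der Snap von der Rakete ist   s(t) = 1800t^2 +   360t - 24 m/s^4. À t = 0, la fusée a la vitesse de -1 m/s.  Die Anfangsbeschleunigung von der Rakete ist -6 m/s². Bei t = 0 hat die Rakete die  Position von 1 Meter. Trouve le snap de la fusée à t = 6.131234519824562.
Nous avons le snap s(t) = 1800·t^2 + 360·t - 24. En substituant t = 6.131234519824562: s(6.131234519824562) = 69848.9105538958.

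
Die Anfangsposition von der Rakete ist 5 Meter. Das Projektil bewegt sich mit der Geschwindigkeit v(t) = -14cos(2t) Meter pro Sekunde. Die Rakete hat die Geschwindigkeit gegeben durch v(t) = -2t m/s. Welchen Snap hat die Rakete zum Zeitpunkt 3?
Wir müssen unsere Gleichung für die Geschwindigkeit v(t) = -2·t 3-mal ableiten. Durch Ableiten von der Geschwindigkeit erhalten wir die Beschleunigung: a(t) = -2. Die Ableitung von der Beschleunigung ergibt den Ruck: j(t) = 0. Durch Ableiten von dem Ruck erhalten wir den Snap: s(t) = 0. Mit s(t) = 0 und Einsetzen von t = 3, finden wir s = 0.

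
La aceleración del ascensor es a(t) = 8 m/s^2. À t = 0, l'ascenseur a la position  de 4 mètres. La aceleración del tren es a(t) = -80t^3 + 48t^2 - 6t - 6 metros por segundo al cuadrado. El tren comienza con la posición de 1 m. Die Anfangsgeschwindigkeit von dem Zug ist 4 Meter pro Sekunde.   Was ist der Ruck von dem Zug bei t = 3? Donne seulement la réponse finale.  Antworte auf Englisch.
At t = 3, j = -1878.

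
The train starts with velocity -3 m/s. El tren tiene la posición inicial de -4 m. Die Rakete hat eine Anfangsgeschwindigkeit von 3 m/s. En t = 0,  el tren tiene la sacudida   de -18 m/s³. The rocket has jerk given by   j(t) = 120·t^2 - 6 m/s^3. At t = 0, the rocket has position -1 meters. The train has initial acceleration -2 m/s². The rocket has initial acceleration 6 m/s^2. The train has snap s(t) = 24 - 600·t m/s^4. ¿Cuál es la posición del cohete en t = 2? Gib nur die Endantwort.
La posición en t = 2 es x = 73.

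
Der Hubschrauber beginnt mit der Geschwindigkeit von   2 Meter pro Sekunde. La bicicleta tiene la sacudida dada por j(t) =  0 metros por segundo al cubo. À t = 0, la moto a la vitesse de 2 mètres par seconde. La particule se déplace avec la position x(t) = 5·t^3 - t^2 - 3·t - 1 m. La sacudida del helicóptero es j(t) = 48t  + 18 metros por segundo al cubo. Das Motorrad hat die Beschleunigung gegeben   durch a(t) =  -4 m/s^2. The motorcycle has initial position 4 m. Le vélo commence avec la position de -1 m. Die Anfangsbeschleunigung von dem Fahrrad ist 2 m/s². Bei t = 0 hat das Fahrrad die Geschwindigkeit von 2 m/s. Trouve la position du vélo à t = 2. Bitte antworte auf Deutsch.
Ausgehend von dem Ruck j(t) = 0, nehmen wir 3 Integrale. Mit ∫j(t)dt und Anwendung von a(0) = 2, finden wir a(t) = 2. Durch Integration von der Beschleunigung und Verwendung der Anfangsbedingung v(0) = 2, erhalten wir v(t) = 2·t + 2. Mit ∫v(t)dt und Anwendung von x(0) = -1, finden wir x(t) = t^2 + 2·t - 1. Aus der Gleichung für die Position x(t) = t^2 + 2·t - 1, setzen wir t = 2 ein und erhalten x = 7.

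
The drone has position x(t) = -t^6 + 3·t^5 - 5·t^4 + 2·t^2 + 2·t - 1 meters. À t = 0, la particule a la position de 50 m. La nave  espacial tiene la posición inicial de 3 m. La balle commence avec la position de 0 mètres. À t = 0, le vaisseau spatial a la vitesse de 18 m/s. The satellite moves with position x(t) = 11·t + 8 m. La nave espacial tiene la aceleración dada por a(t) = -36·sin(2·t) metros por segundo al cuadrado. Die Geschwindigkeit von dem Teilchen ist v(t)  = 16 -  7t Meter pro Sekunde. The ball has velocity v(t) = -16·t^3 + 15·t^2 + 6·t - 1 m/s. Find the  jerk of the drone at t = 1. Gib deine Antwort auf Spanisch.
Partiendo de la posición x(t) = -t^6 + 3·t^5 - 5·t^4 + 2·t^2 + 2·t - 1, tomamos 3 derivadas. Derivando la posición, obtenemos la velocidad: v(t) = -6·t^5 + 15·t^4 - 20·t^3 + 4·t + 2. La derivada de la velocidad da la aceleración: a(t) = -30·t^4 + 60·t^3 - 60·t^2 + 4. La derivada de la aceleración da la sacudida: j(t) = -120·t^3 + 180·t^2 - 120·t. Tenemos la sacudida j(t) = -120·t^3 + 180·t^2 - 120·t. Sustituyendo t = 1: j(1) = -60.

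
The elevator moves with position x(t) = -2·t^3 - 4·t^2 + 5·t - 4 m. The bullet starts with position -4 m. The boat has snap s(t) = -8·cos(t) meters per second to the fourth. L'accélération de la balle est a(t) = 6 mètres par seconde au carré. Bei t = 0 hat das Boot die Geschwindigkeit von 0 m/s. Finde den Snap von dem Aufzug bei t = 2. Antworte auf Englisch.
Starting from position x(t) = -2·t^3 - 4·t^2 + 5·t - 4, we take 4 derivatives. Taking d/dt of x(t), we find v(t) = -6·t^2 - 8·t + 5. Taking d/dt of v(t), we find a(t) = -12·t - 8. The derivative of acceleration gives jerk: j(t) = -12. Differentiating jerk, we get snap: s(t) = 0. We have snap s(t) = 0. Substituting t = 2: s(2) = 0.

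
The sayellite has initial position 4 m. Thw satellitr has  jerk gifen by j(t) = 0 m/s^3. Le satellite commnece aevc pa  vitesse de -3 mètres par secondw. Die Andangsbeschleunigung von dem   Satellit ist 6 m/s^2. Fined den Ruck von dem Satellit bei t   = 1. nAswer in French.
Nous avons le jerk j(t) = 0. En substituant t = 1: j(1) = 0.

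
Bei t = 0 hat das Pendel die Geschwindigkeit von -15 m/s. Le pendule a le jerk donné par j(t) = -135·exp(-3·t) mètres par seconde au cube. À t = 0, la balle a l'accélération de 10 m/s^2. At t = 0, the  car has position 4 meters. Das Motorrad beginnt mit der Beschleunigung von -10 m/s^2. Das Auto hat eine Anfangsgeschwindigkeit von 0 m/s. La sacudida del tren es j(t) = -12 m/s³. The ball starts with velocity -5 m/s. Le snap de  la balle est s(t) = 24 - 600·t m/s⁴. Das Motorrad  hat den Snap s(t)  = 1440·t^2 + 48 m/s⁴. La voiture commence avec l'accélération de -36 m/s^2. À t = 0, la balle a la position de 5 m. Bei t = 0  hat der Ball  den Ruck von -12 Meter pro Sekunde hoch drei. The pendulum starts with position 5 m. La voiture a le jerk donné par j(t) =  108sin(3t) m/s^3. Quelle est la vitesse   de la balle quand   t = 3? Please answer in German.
Wir müssen das Integral unserer Gleichung für den Snap s(t) = 24 - 600·t 3-mal finden. Mit ∫s(t)dt und Anwendung von j(0) = -12, finden wir j(t) = -300·t^2 + 24·t - 12. Das Integral von dem Ruck, mit a(0) = 10, ergibt die Beschleunigung: a(t) = -100·t^3 + 12·t^2 - 12·t + 10. Durch Integration von der Beschleunigung und Verwendung der Anfangsbedingung v(0) = -5, erhalten wir v(t) = -25·t^4 + 4·t^3 - 6·t^2 + 10·t - 5. Wir haben die Geschwindigkeit v(t) = -25·t^4 + 4·t^3 - 6·t^2 + 10·t - 5. Durch Einsetzen von t = 3: v(3) = -1946.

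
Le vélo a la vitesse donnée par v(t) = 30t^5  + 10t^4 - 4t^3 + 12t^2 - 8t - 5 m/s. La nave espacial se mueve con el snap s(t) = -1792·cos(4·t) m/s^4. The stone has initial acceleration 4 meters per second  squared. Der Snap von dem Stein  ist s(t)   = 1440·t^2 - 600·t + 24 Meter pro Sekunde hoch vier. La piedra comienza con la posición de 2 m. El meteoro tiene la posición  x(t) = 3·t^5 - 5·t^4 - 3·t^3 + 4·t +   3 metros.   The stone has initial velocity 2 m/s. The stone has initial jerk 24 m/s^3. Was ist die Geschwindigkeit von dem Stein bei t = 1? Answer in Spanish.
Necesitamos integrar nuestra ecuación del snap s(t) = 1440·t^2 - 600·t + 24 3 veces. La antiderivada del snap es la sacudida. Usando j(0) = 24, obtenemos j(t) = 480·t^3 - 300·t^2 + 24·t + 24. Tomando ∫j(t)dt y aplicando a(0) = 4, encontramos a(t) = 120·t^4 - 100·t^3 + 12·t^2 + 24·t + 4. Integrando la aceleración y usando la condición inicial v(0) = 2, obtenemos v(t) = 24·t^5 - 25·t^4 + 4·t^3 + 12·t^2 + 4·t + 2. Usando v(t) = 24·t^5 - 25·t^4 + 4·t^3 + 12·t^2 + 4·t + 2 y sustituyendo t = 1, encontramos v = 21.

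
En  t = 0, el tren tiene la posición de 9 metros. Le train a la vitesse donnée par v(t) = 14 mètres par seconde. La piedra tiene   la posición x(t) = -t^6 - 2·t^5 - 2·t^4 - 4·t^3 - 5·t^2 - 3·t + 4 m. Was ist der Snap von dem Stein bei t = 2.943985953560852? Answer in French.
En partant de la position x(t) = -t^6 - 2·t^5 - 2·t^4 - 4·t^3 - 5·t^2 - 3·t + 4, nous prenons 4 dérivées. La dérivée de la position donne la vitesse: v(t) = -6·t^5 - 10·t^4 - 8·t^3 - 12·t^2 - 10·t - 3. La dérivée de la vitesse donne l'accélération: a(t) = -30·t^4 - 40·t^3 - 24·t^2 - 24·t - 10. La dérivée de l'accélération donne le jerk: j(t) = -120·t^3 - 120·t^2 - 48·t - 24. En dérivant le jerk, nous obtenons le snap: s(t) = -360·t^2 - 240·t - 48. Nous avons le snap s(t) = -360·t^2 - 240·t - 48. En substituant t = 2.943985953560852: s(2.943985953560852) = -3874.69581496950.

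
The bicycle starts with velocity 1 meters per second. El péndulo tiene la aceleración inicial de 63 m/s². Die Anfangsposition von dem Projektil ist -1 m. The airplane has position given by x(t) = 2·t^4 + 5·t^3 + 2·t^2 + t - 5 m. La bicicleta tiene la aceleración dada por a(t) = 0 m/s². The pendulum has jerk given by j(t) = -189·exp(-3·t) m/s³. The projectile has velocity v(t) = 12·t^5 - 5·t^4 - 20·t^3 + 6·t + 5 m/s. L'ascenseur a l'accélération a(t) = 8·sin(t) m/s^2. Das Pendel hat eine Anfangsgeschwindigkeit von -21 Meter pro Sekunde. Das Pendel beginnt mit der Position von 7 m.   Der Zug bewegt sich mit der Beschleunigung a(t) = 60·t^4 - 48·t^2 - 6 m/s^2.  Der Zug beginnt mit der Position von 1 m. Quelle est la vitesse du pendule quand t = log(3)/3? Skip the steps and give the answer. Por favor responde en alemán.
Die Antwort ist -7.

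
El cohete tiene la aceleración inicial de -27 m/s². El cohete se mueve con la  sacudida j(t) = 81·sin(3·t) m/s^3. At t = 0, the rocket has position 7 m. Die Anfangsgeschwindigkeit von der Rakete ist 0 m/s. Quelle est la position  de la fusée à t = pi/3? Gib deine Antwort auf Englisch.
To find the answer, we compute 3 integrals of j(t) = 81·sin(3·t). The integral of jerk is acceleration. Using a(0) = -27, we get a(t) = -27·cos(3·t). Taking ∫a(t)dt and applying v(0) = 0, we find v(t) = -9·sin(3·t). Finding the integral of v(t) and using x(0) = 7: x(t) = 3·cos(3·t) + 4. From the given position equation x(t) = 3·cos(3·t) + 4, we substitute t = pi/3 to get x = 1.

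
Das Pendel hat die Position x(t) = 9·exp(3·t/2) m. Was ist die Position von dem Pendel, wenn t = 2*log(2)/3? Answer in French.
De l'équation de la position x(t) = 9·exp(3·t/2), nous substituons t = 2*log(2)/3 pour obtenir x = 18.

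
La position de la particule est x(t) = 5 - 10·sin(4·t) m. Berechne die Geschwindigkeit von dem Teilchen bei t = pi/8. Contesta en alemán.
Ausgehend von der Position x(t) = 5 - 10·sin(4·t), nehmen wir 1 Ableitung. Durch Ableiten von der Position erhalten wir die Geschwindigkeit: v(t) = -40·cos(4·t). Wir haben die Geschwindigkeit v(t) = -40·cos(4·t). Durch Einsetzen von t = pi/8: v(pi/8) = 0.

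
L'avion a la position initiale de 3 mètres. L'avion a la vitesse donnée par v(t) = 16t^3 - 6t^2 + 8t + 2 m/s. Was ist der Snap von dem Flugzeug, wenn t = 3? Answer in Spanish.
Debemos derivar nuestra ecuación de la velocidad v(t) = 16·t^3 - 6·t^2 + 8·t + 2 3 veces. La derivada de la velocidad da la aceleración: a(t) = 48·t^2 - 12·t + 8. Tomando d/dt de a(t), encontramos j(t) = 96·t - 12. Tomando d/dt de j(t), encontramos s(t) = 96. Tenemos el snap s(t) = 96. Sustituyendo t = 3: s(3) = 96.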